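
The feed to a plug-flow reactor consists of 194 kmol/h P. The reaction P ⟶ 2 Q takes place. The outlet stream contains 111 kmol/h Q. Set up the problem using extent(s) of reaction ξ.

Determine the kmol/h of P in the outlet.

138 kmol/h

For Q: n = n₀ + 2ξ → 111 = 0 + 2ξ, giving ξ = 55.5 kmol/h.
Outlet amounts (n = n₀ + ν ξ):
  P: 194 − 1(55.5) = 138.5
  Q: 0 + 2(55.5) = 111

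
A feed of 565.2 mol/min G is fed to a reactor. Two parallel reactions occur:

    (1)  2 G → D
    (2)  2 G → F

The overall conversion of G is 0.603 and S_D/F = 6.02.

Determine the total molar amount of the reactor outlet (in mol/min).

Conversion of G: G consumed = 0.603 × 565.2 = 340.8 mol/min = 2ξ₁ + 2ξ₂.
Selectivity: 1ξ₁ / (1ξ₂) = 6.02 → ξ₁ = 6.02 ξ₂.
Substitute: (2·6.02 + 2) ξ₂ = 340.8 → ξ₂ = 24.27 mol/min, ξ₁ = 146.1 mol/min.
Outlet amounts (n = n₀ + Σ ν·ξ):
  G: 565.2 − 2(146.1) − 2(24.27) = 224.4
  D: 0 + 1(146.1) = 146.1
  F: 0 + 1(24.27) = 24.27
Total out = 224.4 + 146.1 + 24.27 = 394.8 mol/min.

395 mol/min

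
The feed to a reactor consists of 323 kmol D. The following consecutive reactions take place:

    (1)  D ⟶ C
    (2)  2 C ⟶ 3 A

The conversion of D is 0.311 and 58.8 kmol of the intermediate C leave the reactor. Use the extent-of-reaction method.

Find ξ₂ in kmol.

Conversion of D: D consumed = 1ξ₁ = 0.311 × 323 → ξ₁ = 100.5 kmol.
C balance: n_C = 0 + 1ξ₁ − 2ξ₂ = 58.8 → ξ₂ = (1·100.5 − 58.8)/2 = 20.83 kmol.
Outlet amounts (n = n₀ + Σ ν·ξ):
  D: 323 − 1(100.5) = 222.5
  C: 0 + 1(100.5) − 2(20.83) = 58.8
  A: 0 + 3(20.83) = 62.48

ξ₂ = 20.8 kmol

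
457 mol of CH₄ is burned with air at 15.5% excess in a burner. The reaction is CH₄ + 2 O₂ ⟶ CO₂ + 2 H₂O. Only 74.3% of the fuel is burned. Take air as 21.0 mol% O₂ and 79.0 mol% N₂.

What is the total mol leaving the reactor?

5480 mol

Stoichiometric O₂ = 2 × 457 = 914 mol; O₂ fed = 914 × 1.155 = 1056 mol.
N₂ fed = 1056 × 79/21 = 3971 mol.
Fuel reacted = 0.743 × 457 → ξ = 339.6 mol.
Outlet (n = n₀ + ν ξ):
  CH₄: 457 − 1(339.6) = 117.4
  O₂: 1056 − 2(339.6) = 376.6
  N₂: 3971 (inert)
  CO₂: 0 + 1(339.6) = 339.6
  H₂O: 0 + 2(339.6) = 679.1
Total out = 117.4 + 376.6 + 3971 + 339.6 + 679.1 = 5484 mol.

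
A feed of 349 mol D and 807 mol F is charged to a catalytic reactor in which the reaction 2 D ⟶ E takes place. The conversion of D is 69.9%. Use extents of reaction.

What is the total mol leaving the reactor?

D reacted = 0.699 × 349 = 244 mol; ν_D = −2, so ξ = 244/2 = 122 mol.
Outlet amounts (n = n₀ + ν ξ):
  D: 349 − 2(122) = 105
  E: 0 + 1(122) = 122
  F: 807 (inert)
Total out = 105 + 122 + 807 = 1034 mol.

1030 mol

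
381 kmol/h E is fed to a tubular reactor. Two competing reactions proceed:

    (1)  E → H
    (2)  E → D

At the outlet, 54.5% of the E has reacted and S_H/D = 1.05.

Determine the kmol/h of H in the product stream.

Conversion of E: E consumed = 0.545 × 381 = 207.6 kmol/h = 1ξ₁ + 1ξ₂.
Selectivity: 1ξ₁ / (1ξ₂) = 1.05 → ξ₁ = 1.05 ξ₂.
Substitute: (1·1.05 + 1) ξ₂ = 207.6 → ξ₂ = 101.3 kmol/h, ξ₁ = 106.4 kmol/h.
Outlet amounts (n = n₀ + Σ ν·ξ):
  E: 381 − 1(106.4) − 1(101.3) = 173.4
  H: 0 + 1(106.4) = 106.4
  D: 0 + 1(101.3) = 101.3

106 kmol/h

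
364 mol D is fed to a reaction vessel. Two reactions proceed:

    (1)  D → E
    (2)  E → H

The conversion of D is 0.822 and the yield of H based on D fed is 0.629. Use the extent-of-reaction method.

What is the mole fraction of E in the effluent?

Conversion of D: D consumed = 1ξ₁ = 0.822 × 364 → ξ₁ = 299.2 mol.
Yield of H: 1ξ₂ / 364 = 0.629 → ξ₂ = 229 mol.
Outlet amounts (n = n₀ + Σ ν·ξ):
  D: 364 − 1(299.2) = 64.79
  E: 0 + 1(299.2) − 1(229) = 70.25
  H: 0 + 1(229) = 229
Total out = 364 mol; y_E = 70.25 / 364 = 0.193.

0.193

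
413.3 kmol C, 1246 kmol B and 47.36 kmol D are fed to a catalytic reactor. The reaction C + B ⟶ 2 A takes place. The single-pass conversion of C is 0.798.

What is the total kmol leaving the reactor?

C reacted = 0.798 × 413.3 = 329.8 kmol; ν_C = −1, so ξ = 329.8/1 = 329.8 kmol.
Outlet amounts (n = n₀ + ν ξ):
  C: 413.3 − 1(329.8) = 83.49
  B: 1246 − 1(329.8) = 916.2
  A: 0 + 2(329.8) = 659.6
  D: 47.36 (inert)
Total out = 83.49 + 916.2 + 659.6 + 47.36 = 1707 kmol.

1710 kmol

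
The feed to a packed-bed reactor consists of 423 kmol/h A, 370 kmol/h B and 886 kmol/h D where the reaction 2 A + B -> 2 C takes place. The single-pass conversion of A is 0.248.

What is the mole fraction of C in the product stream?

A reacted = 0.248 × 423 = 104.9 kmol/h; ν_A = −2, so ξ = 104.9/2 = 52.45 kmol/h.
Outlet amounts (n = n₀ + ν ξ):
  A: 423 − 2(52.45) = 318.1
  B: 370 − 1(52.45) = 317.5
  C: 0 + 2(52.45) = 104.9
  D: 886 (inert)
Total out = 1627 kmol/h; y_C = 104.9 / 1627 = 0.06449.

0.0645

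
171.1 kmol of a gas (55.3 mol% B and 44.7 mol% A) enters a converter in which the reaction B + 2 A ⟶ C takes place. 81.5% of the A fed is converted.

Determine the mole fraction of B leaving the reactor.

A reacted = 0.815 × 76.48 = 62.33 kmol; ν_A = −2, so ξ = 62.33/2 = 31.17 kmol.
Outlet amounts (n = n₀ + ν ξ):
  B: 94.62 − 1(31.17) = 63.45
  A: 76.48 − 2(31.17) = 14.15
  C: 0 + 1(31.17) = 31.17
Total out = 108.8 kmol; y_B = 63.45 / 108.8 = 0.5834.

0.583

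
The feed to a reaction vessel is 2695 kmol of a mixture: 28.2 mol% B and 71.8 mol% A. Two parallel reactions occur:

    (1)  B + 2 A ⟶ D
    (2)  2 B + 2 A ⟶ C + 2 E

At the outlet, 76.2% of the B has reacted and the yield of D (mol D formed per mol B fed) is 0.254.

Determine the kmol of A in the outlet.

Yield of D: 1ξ₁ / 760 = 0.254 → ξ₁ = 193 kmol.
Conversion of B: 1ξ₁ + 2ξ₂ = 0.762 × 760 = 579.1 → ξ₂ = 193 kmol.
Outlet amounts (n = n₀ + Σ ν·ξ):
  B: 760 − 1(193) − 2(193) = 180.9
  A: 1935 − 2(193) − 2(193) = 1163
  D: 0 + 1(193) = 193
  C: 0 + 1(193) = 193
  E: 0 + 2(193) = 386.1

1160 kmol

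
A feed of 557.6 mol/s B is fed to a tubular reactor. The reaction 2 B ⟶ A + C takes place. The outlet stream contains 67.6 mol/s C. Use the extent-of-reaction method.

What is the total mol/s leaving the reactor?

For C: n = n₀ + 1ξ → 67.6 = 0 + 1ξ, giving ξ = 67.6 mol/s.
Outlet amounts (n = n₀ + ν ξ):
  B: 557.6 − 2(67.6) = 422.4
  A: 0 + 1(67.6) = 67.6
  C: 0 + 1(67.6) = 67.6
Total out = 422.4 + 67.6 + 67.6 = 557.6 mol/s.

558 mol/s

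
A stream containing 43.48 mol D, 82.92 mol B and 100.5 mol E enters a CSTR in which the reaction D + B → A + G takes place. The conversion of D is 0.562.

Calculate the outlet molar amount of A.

24.4 mol

D reacted = 0.562 × 43.48 = 24.44 mol; ν_D = −1, so ξ = 24.44/1 = 24.44 mol.
Outlet amounts (n = n₀ + ν ξ):
  D: 43.48 − 1(24.44) = 19.04
  B: 82.92 − 1(24.44) = 58.48
  A: 0 + 1(24.44) = 24.44
  G: 0 + 1(24.44) = 24.44
  E: 100.5 (inert)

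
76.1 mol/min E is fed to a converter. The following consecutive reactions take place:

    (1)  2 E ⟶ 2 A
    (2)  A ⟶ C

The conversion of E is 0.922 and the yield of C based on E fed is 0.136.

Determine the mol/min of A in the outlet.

59.8 mol/min

Conversion of E: E consumed = 2ξ₁ = 0.922 × 76.1 → ξ₁ = 35.08 mol/min.
Yield of C: 1ξ₂ / 76.1 = 0.136 → ξ₂ = 10.35 mol/min.
Outlet amounts (n = n₀ + Σ ν·ξ):
  E: 76.1 − 2(35.08) = 5.936
  A: 0 + 2(35.08) − 1(10.35) = 59.81
  C: 0 + 1(10.35) = 10.35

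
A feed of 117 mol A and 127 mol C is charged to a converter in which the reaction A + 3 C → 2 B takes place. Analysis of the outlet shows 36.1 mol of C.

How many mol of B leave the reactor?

60.6 mol

For C: n = n₀ − 3ξ → 36.1 = 127 − 3ξ, giving ξ = 30.3 mol.
Outlet amounts (n = n₀ + ν ξ):
  A: 117 − 1(30.3) = 86.7
  C: 127 − 3(30.3) = 36.1
  B: 0 + 2(30.3) = 60.6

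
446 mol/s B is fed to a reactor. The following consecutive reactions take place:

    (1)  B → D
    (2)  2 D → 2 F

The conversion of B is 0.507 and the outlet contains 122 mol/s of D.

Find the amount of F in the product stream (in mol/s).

104 mol/s

Conversion of B: B consumed = 1ξ₁ = 0.507 × 446 → ξ₁ = 226.1 mol/s.
D balance: n_D = 0 + 1ξ₁ − 2ξ₂ = 122 → ξ₂ = (1·226.1 − 122)/2 = 52.06 mol/s.
Outlet amounts (n = n₀ + Σ ν·ξ):
  B: 446 − 1(226.1) = 219.9
  D: 0 + 1(226.1) − 2(52.06) = 122
  F: 0 + 2(52.06) = 104.1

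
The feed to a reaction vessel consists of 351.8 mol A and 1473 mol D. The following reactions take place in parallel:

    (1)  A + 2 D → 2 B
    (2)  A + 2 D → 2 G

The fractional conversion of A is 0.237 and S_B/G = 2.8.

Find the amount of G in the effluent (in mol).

Conversion of A: A consumed = 0.237 × 351.8 = 83.38 mol = 1ξ₁ + 1ξ₂.
Selectivity: 2ξ₁ / (2ξ₂) = 2.8 → ξ₁ = 2.8 ξ₂.
Substitute: (1·2.8 + 1) ξ₂ = 83.38 → ξ₂ = 21.94 mol, ξ₁ = 61.44 mol.
Outlet amounts (n = n₀ + Σ ν·ξ):
  A: 351.8 − 1(61.44) − 1(21.94) = 268.4
  D: 1473 − 2(61.44) − 2(21.94) = 1306
  B: 0 + 2(61.44) = 122.9
  G: 0 + 2(21.94) = 43.88

43.9 mol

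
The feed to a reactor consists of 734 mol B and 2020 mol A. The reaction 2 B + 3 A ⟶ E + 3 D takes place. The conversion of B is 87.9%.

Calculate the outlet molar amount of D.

968 mol

B reacted = 0.879 × 734 = 645.2 mol; ν_B = −2, so ξ = 645.2/2 = 322.6 mol.
Outlet amounts (n = n₀ + ν ξ):
  B: 734 − 2(322.6) = 88.81
  A: 2020 − 3(322.6) = 1052
  E: 0 + 1(322.6) = 322.6
  D: 0 + 3(322.6) = 967.8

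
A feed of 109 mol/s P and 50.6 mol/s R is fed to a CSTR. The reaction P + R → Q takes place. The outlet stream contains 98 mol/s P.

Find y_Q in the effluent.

0.074

For P: n = n₀ − 1ξ → 98 = 109 − 1ξ, giving ξ = 11 mol/s.
Outlet amounts (n = n₀ + ν ξ):
  P: 109 − 1(11) = 98
  R: 50.6 − 1(11) = 39.6
  Q: 0 + 1(11) = 11
Total out = 148.6 mol/s; y_Q = 11 / 148.6 = 0.07402.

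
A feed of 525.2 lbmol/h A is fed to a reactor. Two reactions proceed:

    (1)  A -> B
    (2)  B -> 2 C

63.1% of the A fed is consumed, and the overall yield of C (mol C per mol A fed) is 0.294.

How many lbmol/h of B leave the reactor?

Conversion of A: A consumed = 1ξ₁ = 0.631 × 525.2 → ξ₁ = 331.4 lbmol/h.
Yield of C: 2ξ₂ / 525.2 = 0.294 → ξ₂ = 77.2 lbmol/h.
Outlet amounts (n = n₀ + Σ ν·ξ):
  A: 525.2 − 1(331.4) = 193.8
  B: 0 + 1(331.4) − 1(77.2) = 254.2
  C: 0 + 2(77.2) = 154.4

254 lbmol/h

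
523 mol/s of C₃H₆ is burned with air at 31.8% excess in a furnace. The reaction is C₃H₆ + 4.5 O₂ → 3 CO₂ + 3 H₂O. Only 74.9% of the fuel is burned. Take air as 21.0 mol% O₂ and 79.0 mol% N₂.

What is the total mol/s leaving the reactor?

Stoichiometric O₂ = 4.5 × 523 = 2354 mol/s; O₂ fed = 2354 × 1.318 = 3102 mol/s.
N₂ fed = 3102 × 79/21 = 11670 mol/s.
Fuel reacted = 0.749 × 523 → ξ = 391.7 mol/s.
Outlet (n = n₀ + ν ξ):
  C₃H₆: 523 − 1(391.7) = 131.3
  O₂: 3102 − 4.5(391.7) = 1339
  N₂: 11670 (inert)
  CO₂: 0 + 3(391.7) = 1175
  H₂O: 0 + 3(391.7) = 1175
Total out = 131.3 + 1339 + 11670 + 1175 + 1175 = 15490 mol/s.

15500 mol/s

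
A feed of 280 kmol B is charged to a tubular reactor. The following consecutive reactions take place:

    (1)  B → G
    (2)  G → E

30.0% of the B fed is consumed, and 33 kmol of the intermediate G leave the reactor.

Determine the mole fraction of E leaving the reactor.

Conversion of B: B consumed = 1ξ₁ = 0.3 × 280 → ξ₁ = 84 kmol.
G balance: n_G = 0 + 1ξ₁ − 1ξ₂ = 33 → ξ₂ = (1·84 − 33)/1 = 51 kmol.
Outlet amounts (n = n₀ + Σ ν·ξ):
  B: 280 − 1(84) = 196
  G: 0 + 1(84) − 1(51) = 33
  E: 0 + 1(51) = 51
Total out = 280 kmol; y_E = 51 / 280 = 0.1821.

0.182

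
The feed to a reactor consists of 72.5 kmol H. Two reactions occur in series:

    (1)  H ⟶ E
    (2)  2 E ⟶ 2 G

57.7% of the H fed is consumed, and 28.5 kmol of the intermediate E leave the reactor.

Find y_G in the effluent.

Conversion of H: H consumed = 1ξ₁ = 0.577 × 72.5 → ξ₁ = 41.83 kmol.
E balance: n_E = 0 + 1ξ₁ − 2ξ₂ = 28.5 → ξ₂ = (1·41.83 − 28.5)/2 = 6.666 kmol.
Outlet amounts (n = n₀ + Σ ν·ξ):
  H: 72.5 − 1(41.83) = 30.67
  E: 0 + 1(41.83) − 2(6.666) = 28.5
  G: 0 + 2(6.666) = 13.33
Total out = 72.5 kmol; y_G = 13.33 / 72.5 = 0.1839.

0.184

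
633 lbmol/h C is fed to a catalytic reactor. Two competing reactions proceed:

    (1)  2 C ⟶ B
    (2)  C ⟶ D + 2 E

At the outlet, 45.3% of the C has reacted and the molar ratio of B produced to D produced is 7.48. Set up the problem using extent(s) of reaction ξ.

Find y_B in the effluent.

Conversion of C: C consumed = 0.453 × 633 = 286.7 lbmol/h = 2ξ₁ + 1ξ₂.
Selectivity: 1ξ₁ / (1ξ₂) = 7.48 → ξ₁ = 7.48 ξ₂.
Substitute: (2·7.48 + 1) ξ₂ = 286.7 → ξ₂ = 17.97 lbmol/h, ξ₁ = 134.4 lbmol/h.
Outlet amounts (n = n₀ + Σ ν·ξ):
  C: 633 − 2(134.4) − 1(17.97) = 346.3
  B: 0 + 1(134.4) = 134.4
  D: 0 + 1(17.97) = 17.97
  E: 0 + 2(17.97) = 35.93
Total out = 534.5 lbmol/h; y_B = 134.4 / 534.5 = 0.2514.

0.251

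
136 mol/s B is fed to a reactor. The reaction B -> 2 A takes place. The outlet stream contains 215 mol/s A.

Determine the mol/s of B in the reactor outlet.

28.5 mol/s

For A: n = n₀ + 2ξ → 215 = 0 + 2ξ, giving ξ = 107.5 mol/s.
Outlet amounts (n = n₀ + ν ξ):
  B: 136 − 1(107.5) = 28.5
  A: 0 + 2(107.5) = 215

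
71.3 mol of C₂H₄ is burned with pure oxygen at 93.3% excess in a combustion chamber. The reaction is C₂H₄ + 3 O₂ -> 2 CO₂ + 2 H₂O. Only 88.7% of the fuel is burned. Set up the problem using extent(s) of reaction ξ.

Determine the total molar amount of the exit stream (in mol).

485 mol

Stoichiometric O₂ = 3 × 71.3 = 213.9 mol; O₂ fed = 213.9 × 1.933 = 413.5 mol.
Fuel reacted = 0.887 × 71.3 → ξ = 63.24 mol.
Outlet (n = n₀ + ν ξ):
  C₂H₄: 71.3 − 1(63.24) = 8.057
  O₂: 413.5 − 3(63.24) = 223.7
  CO₂: 0 + 2(63.24) = 126.5
  H₂O: 0 + 2(63.24) = 126.5
Total out = 8.057 + 223.7 + 126.5 + 126.5 = 484.8 mol.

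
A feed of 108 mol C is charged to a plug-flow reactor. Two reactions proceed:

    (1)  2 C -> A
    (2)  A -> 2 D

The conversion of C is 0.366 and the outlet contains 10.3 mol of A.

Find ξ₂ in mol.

ξ₂ = 9.46 mol

Conversion of C: C consumed = 2ξ₁ = 0.366 × 108 → ξ₁ = 19.76 mol.
A balance: n_A = 0 + 1ξ₁ − 1ξ₂ = 10.3 → ξ₂ = (1·19.76 − 10.3)/1 = 9.464 mol.
Outlet amounts (n = n₀ + Σ ν·ξ):
  C: 108 − 2(19.76) = 68.47
  A: 0 + 1(19.76) − 1(9.464) = 10.3
  D: 0 + 2(9.464) = 18.93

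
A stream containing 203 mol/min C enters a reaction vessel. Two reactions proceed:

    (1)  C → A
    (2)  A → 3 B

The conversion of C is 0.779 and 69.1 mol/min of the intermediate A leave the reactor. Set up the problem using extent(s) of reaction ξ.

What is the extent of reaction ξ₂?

ξ₂ = 89 mol/min

Conversion of C: C consumed = 1ξ₁ = 0.779 × 203 → ξ₁ = 158.1 mol/min.
A balance: n_A = 0 + 1ξ₁ − 1ξ₂ = 69.1 → ξ₂ = (1·158.1 − 69.1)/1 = 89.04 mol/min.
Outlet amounts (n = n₀ + Σ ν·ξ):
  C: 203 − 1(158.1) = 44.86
  A: 0 + 1(158.1) − 1(89.04) = 69.1
  B: 0 + 3(89.04) = 267.1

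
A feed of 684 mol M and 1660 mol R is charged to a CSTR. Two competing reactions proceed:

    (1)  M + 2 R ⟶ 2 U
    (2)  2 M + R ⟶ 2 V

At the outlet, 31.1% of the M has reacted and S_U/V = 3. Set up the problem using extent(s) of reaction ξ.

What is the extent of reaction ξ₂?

Conversion of M: M consumed = 0.311 × 684 = 212.7 mol = 1ξ₁ + 2ξ₂.
Selectivity: 2ξ₁ / (2ξ₂) = 3 → ξ₁ = 3 ξ₂.
Substitute: (1·3 + 2) ξ₂ = 212.7 → ξ₂ = 42.54 mol, ξ₁ = 127.6 mol.
Outlet amounts (n = n₀ + Σ ν·ξ):
  M: 684 − 1(127.6) − 2(42.54) = 471.3
  R: 1660 − 2(127.6) − 1(42.54) = 1362
  U: 0 + 2(127.6) = 255.3
  V: 0 + 2(42.54) = 85.09

ξ₂ = 42.5 mol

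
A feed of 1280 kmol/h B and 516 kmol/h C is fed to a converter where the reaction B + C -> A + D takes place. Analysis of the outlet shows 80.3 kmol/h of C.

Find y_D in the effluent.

For C: n = n₀ − 1ξ → 80.3 = 516 − 1ξ, giving ξ = 435.7 kmol/h.
Outlet amounts (n = n₀ + ν ξ):
  B: 1280 − 1(435.7) = 844.3
  C: 516 − 1(435.7) = 80.3
  A: 0 + 1(435.7) = 435.7
  D: 0 + 1(435.7) = 435.7
Total out = 1796 kmol/h; y_D = 435.7 / 1796 = 0.2426.

0.243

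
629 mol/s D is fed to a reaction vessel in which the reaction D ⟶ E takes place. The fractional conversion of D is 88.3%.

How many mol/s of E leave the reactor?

555 mol/s

D reacted = 0.883 × 629 = 555.4 mol/s; ν_D = −1, so ξ = 555.4/1 = 555.4 mol/s.
Outlet amounts (n = n₀ + ν ξ):
  D: 629 − 1(555.4) = 73.59
  E: 0 + 1(555.4) = 555.4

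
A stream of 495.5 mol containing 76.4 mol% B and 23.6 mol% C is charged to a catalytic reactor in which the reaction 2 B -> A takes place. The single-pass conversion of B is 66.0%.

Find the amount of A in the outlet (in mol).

B reacted = 0.66 × 378.6 = 249.9 mol; ν_B = −2, so ξ = 249.9/2 = 124.9 mol.
Outlet amounts (n = n₀ + ν ξ):
  B: 378.6 − 2(124.9) = 128.7
  A: 0 + 1(124.9) = 124.9
  C: 116.9 (inert)

125 mol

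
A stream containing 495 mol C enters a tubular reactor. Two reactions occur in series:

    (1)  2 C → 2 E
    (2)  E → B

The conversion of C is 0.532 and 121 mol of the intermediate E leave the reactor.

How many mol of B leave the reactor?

Conversion of C: C consumed = 2ξ₁ = 0.532 × 495 → ξ₁ = 131.7 mol.
E balance: n_E = 0 + 2ξ₁ − 1ξ₂ = 121 → ξ₂ = (2·131.7 − 121)/1 = 142.3 mol.
Outlet amounts (n = n₀ + Σ ν·ξ):
  C: 495 − 2(131.7) = 231.7
  E: 0 + 2(131.7) − 1(142.3) = 121
  B: 0 + 1(142.3) = 142.3

142 mol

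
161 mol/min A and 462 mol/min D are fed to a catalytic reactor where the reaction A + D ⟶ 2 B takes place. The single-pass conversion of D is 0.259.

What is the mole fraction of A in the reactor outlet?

0.0664

D reacted = 0.259 × 462 = 119.7 mol/min; ν_D = −1, so ξ = 119.7/1 = 119.7 mol/min.
Outlet amounts (n = n₀ + ν ξ):
  A: 161 − 1(119.7) = 41.34
  D: 462 − 1(119.7) = 342.3
  B: 0 + 2(119.7) = 239.3
Total out = 623 mol/min; y_A = 41.34 / 623 = 0.06636.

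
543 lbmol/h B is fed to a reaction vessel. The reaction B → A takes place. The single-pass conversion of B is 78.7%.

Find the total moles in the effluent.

543 lbmol/h

B reacted = 0.787 × 543 = 427.3 lbmol/h; ν_B = −1, so ξ = 427.3/1 = 427.3 lbmol/h.
Outlet amounts (n = n₀ + ν ξ):
  B: 543 − 1(427.3) = 115.7
  A: 0 + 1(427.3) = 427.3
Total out = 115.7 + 427.3 = 543 lbmol/h.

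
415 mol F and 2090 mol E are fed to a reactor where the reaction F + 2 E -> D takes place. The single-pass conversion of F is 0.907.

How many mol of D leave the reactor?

F reacted = 0.907 × 415 = 376.4 mol; ν_F = −1, so ξ = 376.4/1 = 376.4 mol.
Outlet amounts (n = n₀ + ν ξ):
  F: 415 − 1(376.4) = 38.59
  E: 2090 − 2(376.4) = 1337
  D: 0 + 1(376.4) = 376.4

376 mol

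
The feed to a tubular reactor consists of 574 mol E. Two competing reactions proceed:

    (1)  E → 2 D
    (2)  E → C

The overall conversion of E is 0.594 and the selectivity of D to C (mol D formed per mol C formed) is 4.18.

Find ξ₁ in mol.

ξ₁ = 231 mol

Conversion of E: E consumed = 0.594 × 574 = 341 mol = 1ξ₁ + 1ξ₂.
Selectivity: 2ξ₁ / (1ξ₂) = 4.18 → ξ₁ = 2.09 ξ₂.
Substitute: (1·2.09 + 1) ξ₂ = 341 → ξ₂ = 110.3 mol, ξ₁ = 230.6 mol.
Outlet amounts (n = n₀ + Σ ν·ξ):
  E: 574 − 1(230.6) − 1(110.3) = 233
  D: 0 + 2(230.6) = 461.2
  C: 0 + 1(110.3) = 110.3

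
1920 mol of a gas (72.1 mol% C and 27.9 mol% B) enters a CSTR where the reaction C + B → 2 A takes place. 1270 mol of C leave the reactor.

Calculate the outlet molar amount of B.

421 mol

For C: n = n₀ − 1ξ → 1270 = 1384 − 1ξ, giving ξ = 114.3 mol.
Outlet amounts (n = n₀ + ν ξ):
  C: 1384 − 1(114.3) = 1270
  B: 535.7 − 1(114.3) = 421.4
  A: 0 + 2(114.3) = 228.6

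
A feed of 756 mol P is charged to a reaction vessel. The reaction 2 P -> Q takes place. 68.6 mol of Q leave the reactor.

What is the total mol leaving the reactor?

For Q: n = n₀ + 1ξ → 68.6 = 0 + 1ξ, giving ξ = 68.6 mol.
Outlet amounts (n = n₀ + ν ξ):
  P: 756 − 2(68.6) = 618.8
  Q: 0 + 1(68.6) = 68.6
Total out = 618.8 + 68.6 = 687.4 mol.

687 mol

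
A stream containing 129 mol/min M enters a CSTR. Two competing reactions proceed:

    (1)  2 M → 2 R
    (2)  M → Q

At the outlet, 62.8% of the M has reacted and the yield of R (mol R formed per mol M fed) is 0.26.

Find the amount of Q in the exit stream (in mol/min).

Yield of R: 2ξ₁ / 129 = 0.26 → ξ₁ = 16.77 mol/min.
Conversion of M: 2ξ₁ + 1ξ₂ = 0.628 × 129 = 81.01 → ξ₂ = 47.47 mol/min.
Outlet amounts (n = n₀ + Σ ν·ξ):
  M: 129 − 2(16.77) − 1(47.47) = 47.99
  R: 0 + 2(16.77) = 33.54
  Q: 0 + 1(47.47) = 47.47

47.5 mol/min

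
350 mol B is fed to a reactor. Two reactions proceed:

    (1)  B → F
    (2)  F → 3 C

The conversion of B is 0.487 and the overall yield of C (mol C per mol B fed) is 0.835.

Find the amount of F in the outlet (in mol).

Conversion of B: B consumed = 1ξ₁ = 0.487 × 350 → ξ₁ = 170.4 mol.
Yield of C: 3ξ₂ / 350 = 0.835 → ξ₂ = 97.42 mol.
Outlet amounts (n = n₀ + Σ ν·ξ):
  B: 350 − 1(170.4) = 179.6
  F: 0 + 1(170.4) − 1(97.42) = 73.03
  C: 0 + 3(97.42) = 292.2

73 mol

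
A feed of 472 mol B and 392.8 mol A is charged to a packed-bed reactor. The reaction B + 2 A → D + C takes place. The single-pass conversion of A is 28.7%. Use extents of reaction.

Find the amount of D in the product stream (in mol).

56.4 mol

A reacted = 0.287 × 392.8 = 112.7 mol; ν_A = −2, so ξ = 112.7/2 = 56.37 mol.
Outlet amounts (n = n₀ + ν ξ):
  B: 472 − 1(56.37) = 415.6
  A: 392.8 − 2(56.37) = 280.1
  D: 0 + 1(56.37) = 56.37
  C: 0 + 1(56.37) = 56.37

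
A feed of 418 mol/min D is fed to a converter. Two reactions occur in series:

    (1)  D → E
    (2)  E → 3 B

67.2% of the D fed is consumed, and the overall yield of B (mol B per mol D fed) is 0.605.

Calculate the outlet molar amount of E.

197 mol/min

Conversion of D: D consumed = 1ξ₁ = 0.672 × 418 → ξ₁ = 280.9 mol/min.
Yield of B: 3ξ₂ / 418 = 0.605 → ξ₂ = 84.3 mol/min.
Outlet amounts (n = n₀ + Σ ν·ξ):
  D: 418 − 1(280.9) = 137.1
  E: 0 + 1(280.9) − 1(84.3) = 196.6
  B: 0 + 3(84.3) = 252.9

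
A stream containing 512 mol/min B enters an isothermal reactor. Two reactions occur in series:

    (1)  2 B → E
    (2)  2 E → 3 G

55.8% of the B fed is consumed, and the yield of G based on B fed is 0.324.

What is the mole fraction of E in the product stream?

Conversion of B: B consumed = 2ξ₁ = 0.558 × 512 → ξ₁ = 142.8 mol/min.
Yield of G: 3ξ₂ / 512 = 0.324 → ξ₂ = 55.3 mol/min.
Outlet amounts (n = n₀ + Σ ν·ξ):
  B: 512 − 2(142.8) = 226.3
  E: 0 + 1(142.8) − 2(55.3) = 32.26
  G: 0 + 3(55.3) = 165.9
Total out = 424.4 mol/min; y_E = 32.26 / 424.4 = 0.076.

0.076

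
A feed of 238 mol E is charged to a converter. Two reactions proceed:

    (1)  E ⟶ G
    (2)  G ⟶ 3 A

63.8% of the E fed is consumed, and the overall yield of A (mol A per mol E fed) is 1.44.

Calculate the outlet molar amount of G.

Conversion of E: E consumed = 1ξ₁ = 0.638 × 238 → ξ₁ = 151.8 mol.
Yield of A: 3ξ₂ / 238 = 1.44 → ξ₂ = 114.2 mol.
Outlet amounts (n = n₀ + Σ ν·ξ):
  E: 238 − 1(151.8) = 86.16
  G: 0 + 1(151.8) − 1(114.2) = 37.6
  A: 0 + 3(114.2) = 342.7

37.6 mol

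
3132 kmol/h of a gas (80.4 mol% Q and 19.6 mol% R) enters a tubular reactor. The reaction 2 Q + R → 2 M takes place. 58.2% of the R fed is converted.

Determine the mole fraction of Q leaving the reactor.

0.65

R reacted = 0.582 × 613.9 = 357.3 kmol/h; ν_R = −1, so ξ = 357.3/1 = 357.3 kmol/h.
Outlet amounts (n = n₀ + ν ξ):
  Q: 2518 − 2(357.3) = 1804
  R: 613.9 − 1(357.3) = 256.6
  M: 0 + 2(357.3) = 714.5
Total out = 2775 kmol/h; y_Q = 1804 / 2775 = 0.65.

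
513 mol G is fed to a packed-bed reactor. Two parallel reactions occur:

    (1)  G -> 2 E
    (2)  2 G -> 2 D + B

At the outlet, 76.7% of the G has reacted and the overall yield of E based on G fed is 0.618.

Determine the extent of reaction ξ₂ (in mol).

ξ₂ = 117 mol

Yield of E: 2ξ₁ / 513 = 0.618 → ξ₁ = 158.5 mol.
Conversion of G: 1ξ₁ + 2ξ₂ = 0.767 × 513 = 393.5 → ξ₂ = 117.5 mol.
Outlet amounts (n = n₀ + Σ ν·ξ):
  G: 513 − 1(158.5) − 2(117.5) = 119.5
  E: 0 + 2(158.5) = 317
  D: 0 + 2(117.5) = 235
  B: 0 + 1(117.5) = 117.5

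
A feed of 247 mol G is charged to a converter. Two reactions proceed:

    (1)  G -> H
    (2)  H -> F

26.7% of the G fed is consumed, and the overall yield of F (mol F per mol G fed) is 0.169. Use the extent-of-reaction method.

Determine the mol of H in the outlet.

Conversion of G: G consumed = 1ξ₁ = 0.267 × 247 → ξ₁ = 65.95 mol.
Yield of F: 1ξ₂ / 247 = 0.169 → ξ₂ = 41.74 mol.
Outlet amounts (n = n₀ + Σ ν·ξ):
  G: 247 − 1(65.95) = 181.1
  H: 0 + 1(65.95) − 1(41.74) = 24.21
  F: 0 + 1(41.74) = 41.74

24.2 mol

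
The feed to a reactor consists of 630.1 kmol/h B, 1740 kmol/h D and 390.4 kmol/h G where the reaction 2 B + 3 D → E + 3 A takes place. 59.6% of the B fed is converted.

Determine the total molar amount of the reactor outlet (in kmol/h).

2570 kmol/h

B reacted = 0.596 × 630.1 = 375.5 kmol/h; ν_B = −2, so ξ = 375.5/2 = 187.8 kmol/h.
Outlet amounts (n = n₀ + ν ξ):
  B: 630.1 − 2(187.8) = 254.6
  D: 1740 − 3(187.8) = 1177
  E: 0 + 1(187.8) = 187.8
  A: 0 + 3(187.8) = 563.3
  G: 390.4 (inert)
Total out = 254.6 + 1177 + 187.8 + 563.3 + 390.4 = 2573 kmol/h.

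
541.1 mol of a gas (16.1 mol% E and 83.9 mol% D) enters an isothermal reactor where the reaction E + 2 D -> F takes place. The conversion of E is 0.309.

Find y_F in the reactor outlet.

0.0552

E reacted = 0.309 × 87.12 = 26.92 mol; ν_E = −1, so ξ = 26.92/1 = 26.92 mol.
Outlet amounts (n = n₀ + ν ξ):
  E: 87.12 − 1(26.92) = 60.2
  D: 454 − 2(26.92) = 400.1
  F: 0 + 1(26.92) = 26.92
Total out = 487.3 mol; y_F = 26.92 / 487.3 = 0.05525.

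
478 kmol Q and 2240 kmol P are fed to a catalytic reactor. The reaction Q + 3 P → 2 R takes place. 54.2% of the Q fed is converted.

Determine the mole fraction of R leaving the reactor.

Q reacted = 0.542 × 478 = 259.1 kmol; ν_Q = −1, so ξ = 259.1/1 = 259.1 kmol.
Outlet amounts (n = n₀ + ν ξ):
  Q: 478 − 1(259.1) = 218.9
  P: 2240 − 3(259.1) = 1463
  R: 0 + 2(259.1) = 518.2
Total out = 2200 kmol; y_R = 518.2 / 2200 = 0.2355.

0.236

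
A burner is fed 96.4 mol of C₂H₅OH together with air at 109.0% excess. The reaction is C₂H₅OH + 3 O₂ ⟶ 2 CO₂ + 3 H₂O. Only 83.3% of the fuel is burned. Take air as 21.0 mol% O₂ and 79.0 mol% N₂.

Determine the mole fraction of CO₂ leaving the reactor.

0.0526

Stoichiometric O₂ = 3 × 96.4 = 289.2 mol; O₂ fed = 289.2 × 2.090 = 604.4 mol.
N₂ fed = 604.4 × 79/21 = 2274 mol.
Fuel reacted = 0.833 × 96.4 → ξ = 80.3 mol.
Outlet (n = n₀ + ν ξ):
  C₂H₅OH: 96.4 − 1(80.3) = 16.1
  O₂: 604.4 − 3(80.3) = 363.5
  N₂: 2274 (inert)
  CO₂: 0 + 2(80.3) = 160.6
  H₂O: 0 + 3(80.3) = 240.9
Total out = 3055 mol; y_CO₂ = 160.6 / 3055 = 0.05257.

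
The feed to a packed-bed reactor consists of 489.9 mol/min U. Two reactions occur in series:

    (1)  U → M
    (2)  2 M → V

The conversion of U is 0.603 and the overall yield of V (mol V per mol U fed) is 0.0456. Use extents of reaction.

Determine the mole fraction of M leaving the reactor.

Conversion of U: U consumed = 1ξ₁ = 0.603 × 489.9 → ξ₁ = 295.4 mol/min.
Yield of V: 1ξ₂ / 489.9 = 0.0456 → ξ₂ = 22.34 mol/min.
Outlet amounts (n = n₀ + Σ ν·ξ):
  U: 489.9 − 1(295.4) = 194.5
  M: 0 + 1(295.4) − 2(22.34) = 250.7
  V: 0 + 1(22.34) = 22.34
Total out = 467.6 mol/min; y_M = 250.7 / 467.6 = 0.5363.

0.536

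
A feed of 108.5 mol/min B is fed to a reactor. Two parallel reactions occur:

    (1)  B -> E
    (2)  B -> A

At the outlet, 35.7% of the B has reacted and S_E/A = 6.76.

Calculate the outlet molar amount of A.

Conversion of B: B consumed = 0.357 × 108.5 = 38.73 mol/min = 1ξ₁ + 1ξ₂.
Selectivity: 1ξ₁ / (1ξ₂) = 6.76 → ξ₁ = 6.76 ξ₂.
Substitute: (1·6.76 + 1) ξ₂ = 38.73 → ξ₂ = 4.992 mol/min, ξ₁ = 33.74 mol/min.
Outlet amounts (n = n₀ + Σ ν·ξ):
  B: 108.5 − 1(33.74) − 1(4.992) = 69.77
  E: 0 + 1(33.74) = 33.74
  A: 0 + 1(4.992) = 4.992

4.99 mol/min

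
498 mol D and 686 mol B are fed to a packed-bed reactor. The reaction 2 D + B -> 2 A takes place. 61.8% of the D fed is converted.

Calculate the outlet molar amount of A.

308 mol

D reacted = 0.618 × 498 = 307.8 mol; ν_D = −2, so ξ = 307.8/2 = 153.9 mol.
Outlet amounts (n = n₀ + ν ξ):
  D: 498 − 2(153.9) = 190.2
  B: 686 − 1(153.9) = 532.1
  A: 0 + 2(153.9) = 307.8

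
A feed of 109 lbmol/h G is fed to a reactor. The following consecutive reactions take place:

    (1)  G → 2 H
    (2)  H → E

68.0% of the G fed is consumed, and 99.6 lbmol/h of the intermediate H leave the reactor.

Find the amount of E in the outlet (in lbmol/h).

Conversion of G: G consumed = 1ξ₁ = 0.68 × 109 → ξ₁ = 74.12 lbmol/h.
H balance: n_H = 0 + 2ξ₁ − 1ξ₂ = 99.6 → ξ₂ = (2·74.12 − 99.6)/1 = 48.64 lbmol/h.
Outlet amounts (n = n₀ + Σ ν·ξ):
  G: 109 − 1(74.12) = 34.88
  H: 0 + 2(74.12) − 1(48.64) = 99.6
  E: 0 + 1(48.64) = 48.64

48.6 lbmol/h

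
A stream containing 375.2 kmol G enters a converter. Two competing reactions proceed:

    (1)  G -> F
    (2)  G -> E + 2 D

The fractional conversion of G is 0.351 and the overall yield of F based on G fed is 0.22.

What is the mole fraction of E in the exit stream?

Yield of F: 1ξ₁ / 375.2 = 0.22 → ξ₁ = 82.54 kmol.
Conversion of G: 1ξ₁ + 1ξ₂ = 0.351 × 375.2 = 131.7 → ξ₂ = 49.15 kmol.
Outlet amounts (n = n₀ + Σ ν·ξ):
  G: 375.2 − 1(82.54) − 1(49.15) = 243.5
  F: 0 + 1(82.54) = 82.54
  E: 0 + 1(49.15) = 49.15
  D: 0 + 2(49.15) = 98.3
Total out = 473.5 kmol; y_E = 49.15 / 473.5 = 0.1038.

0.104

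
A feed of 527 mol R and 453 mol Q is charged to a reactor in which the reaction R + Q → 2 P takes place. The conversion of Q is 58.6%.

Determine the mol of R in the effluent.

Q reacted = 0.586 × 453 = 265.5 mol; ν_Q = −1, so ξ = 265.5/1 = 265.5 mol.
Outlet amounts (n = n₀ + ν ξ):
  R: 527 − 1(265.5) = 261.5
  Q: 453 − 1(265.5) = 187.5
  P: 0 + 2(265.5) = 530.9

262 mol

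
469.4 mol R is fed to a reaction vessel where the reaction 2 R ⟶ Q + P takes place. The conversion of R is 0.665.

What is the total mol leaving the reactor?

469 mol

R reacted = 0.665 × 469.4 = 312.2 mol; ν_R = −2, so ξ = 312.2/2 = 156.1 mol.
Outlet amounts (n = n₀ + ν ξ):
  R: 469.4 − 2(156.1) = 157.2
  Q: 0 + 1(156.1) = 156.1
  P: 0 + 1(156.1) = 156.1
Total out = 157.2 + 156.1 + 156.1 = 469.4 mol.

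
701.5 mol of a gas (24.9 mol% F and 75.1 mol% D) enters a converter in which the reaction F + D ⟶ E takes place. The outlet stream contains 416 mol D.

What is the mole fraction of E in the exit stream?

For D: n = n₀ − 1ξ → 416 = 526.8 − 1ξ, giving ξ = 110.8 mol.
Outlet amounts (n = n₀ + ν ξ):
  F: 174.7 − 1(110.8) = 63.85
  D: 526.8 − 1(110.8) = 416
  E: 0 + 1(110.8) = 110.8
Total out = 590.7 mol; y_E = 110.8 / 590.7 = 0.1876.

0.188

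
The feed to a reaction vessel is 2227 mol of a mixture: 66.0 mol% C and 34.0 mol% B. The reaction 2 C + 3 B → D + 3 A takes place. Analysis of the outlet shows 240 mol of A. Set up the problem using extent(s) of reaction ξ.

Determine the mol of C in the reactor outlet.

1310 mol

For A: n = n₀ + 3ξ → 240 = 0 + 3ξ, giving ξ = 80 mol.
Outlet amounts (n = n₀ + ν ξ):
  C: 1470 − 2(80) = 1310
  B: 757.2 − 3(80) = 517.2
  D: 0 + 1(80) = 80
  A: 0 + 3(80) = 240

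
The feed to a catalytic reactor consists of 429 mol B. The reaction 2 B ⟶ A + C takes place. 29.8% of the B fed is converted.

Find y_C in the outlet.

B reacted = 0.298 × 429 = 127.8 mol; ν_B = −2, so ξ = 127.8/2 = 63.92 mol.
Outlet amounts (n = n₀ + ν ξ):
  B: 429 − 2(63.92) = 301.2
  A: 0 + 1(63.92) = 63.92
  C: 0 + 1(63.92) = 63.92
Total out = 429 mol; y_C = 63.92 / 429 = 0.149.

0.149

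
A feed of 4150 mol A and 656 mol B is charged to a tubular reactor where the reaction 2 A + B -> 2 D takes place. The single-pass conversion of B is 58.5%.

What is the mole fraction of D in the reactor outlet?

B reacted = 0.585 × 656 = 383.8 mol; ν_B = −1, so ξ = 383.8/1 = 383.8 mol.
Outlet amounts (n = n₀ + ν ξ):
  A: 4150 − 2(383.8) = 3382
  B: 656 − 1(383.8) = 272.2
  D: 0 + 2(383.8) = 767.5
Total out = 4422 mol; y_D = 767.5 / 4422 = 0.1736.

0.174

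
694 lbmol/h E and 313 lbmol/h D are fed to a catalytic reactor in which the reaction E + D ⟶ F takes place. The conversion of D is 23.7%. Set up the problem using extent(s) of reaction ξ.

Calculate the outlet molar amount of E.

D reacted = 0.237 × 313 = 74.18 lbmol/h; ν_D = −1, so ξ = 74.18/1 = 74.18 lbmol/h.
Outlet amounts (n = n₀ + ν ξ):
  E: 694 − 1(74.18) = 619.8
  D: 313 − 1(74.18) = 238.8
  F: 0 + 1(74.18) = 74.18

620 lbmol/h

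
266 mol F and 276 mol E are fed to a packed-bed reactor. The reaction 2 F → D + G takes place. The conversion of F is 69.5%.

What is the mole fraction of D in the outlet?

0.171

F reacted = 0.695 × 266 = 184.9 mol; ν_F = −2, so ξ = 184.9/2 = 92.43 mol.
Outlet amounts (n = n₀ + ν ξ):
  F: 266 − 2(92.43) = 81.13
  D: 0 + 1(92.43) = 92.43
  G: 0 + 1(92.43) = 92.43
  E: 276 (inert)
Total out = 542 mol; y_D = 92.43 / 542 = 0.1705.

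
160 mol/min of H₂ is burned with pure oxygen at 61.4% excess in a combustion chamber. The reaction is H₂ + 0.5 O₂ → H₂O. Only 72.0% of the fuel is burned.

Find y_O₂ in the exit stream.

0.309

Stoichiometric O₂ = 0.5 × 160 = 80 mol/min; O₂ fed = 80 × 1.614 = 129.1 mol/min.
Fuel reacted = 0.72 × 160 → ξ = 115.2 mol/min.
Outlet (n = n₀ + ν ξ):
  H₂: 160 − 1(115.2) = 44.8
  O₂: 129.1 − 0.5(115.2) = 71.52
  H₂O: 0 + 1(115.2) = 115.2
Total out = 231.5 mol/min; y_O₂ = 71.52 / 231.5 = 0.3089.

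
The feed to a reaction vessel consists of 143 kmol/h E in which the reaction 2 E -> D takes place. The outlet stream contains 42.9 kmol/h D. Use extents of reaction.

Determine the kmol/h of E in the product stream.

57.2 kmol/h

For D: n = n₀ + 1ξ → 42.9 = 0 + 1ξ, giving ξ = 42.9 kmol/h.
Outlet amounts (n = n₀ + ν ξ):
  E: 143 − 2(42.9) = 57.2
  D: 0 + 1(42.9) = 42.9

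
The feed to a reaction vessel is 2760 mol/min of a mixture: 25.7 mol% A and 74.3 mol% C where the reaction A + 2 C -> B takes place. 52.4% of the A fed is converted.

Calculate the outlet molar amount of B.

372 mol/min

A reacted = 0.524 × 709.3 = 371.7 mol/min; ν_A = −1, so ξ = 371.7/1 = 371.7 mol/min.
Outlet amounts (n = n₀ + ν ξ):
  A: 709.3 − 1(371.7) = 337.6
  C: 2051 − 2(371.7) = 1307
  B: 0 + 1(371.7) = 371.7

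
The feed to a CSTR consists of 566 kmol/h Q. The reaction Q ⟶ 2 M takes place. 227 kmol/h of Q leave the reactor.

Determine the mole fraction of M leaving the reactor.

For Q: n = n₀ − 1ξ → 227 = 566 − 1ξ, giving ξ = 339 kmol/h.
Outlet amounts (n = n₀ + ν ξ):
  Q: 566 − 1(339) = 227
  M: 0 + 2(339) = 678
Total out = 905 kmol/h; y_M = 678 / 905 = 0.7492.

0.749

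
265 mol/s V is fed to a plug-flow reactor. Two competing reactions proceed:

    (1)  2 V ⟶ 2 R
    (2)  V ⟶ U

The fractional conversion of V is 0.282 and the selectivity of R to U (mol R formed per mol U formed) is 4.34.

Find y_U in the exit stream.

0.0528

Conversion of V: V consumed = 0.282 × 265 = 74.73 mol/s = 2ξ₁ + 1ξ₂.
Selectivity: 2ξ₁ / (1ξ₂) = 4.34 → ξ₁ = 2.17 ξ₂.
Substitute: (2·2.17 + 1) ξ₂ = 74.73 → ξ₂ = 13.99 mol/s, ξ₁ = 30.37 mol/s.
Outlet amounts (n = n₀ + Σ ν·ξ):
  V: 265 − 2(30.37) − 1(13.99) = 190.3
  R: 0 + 2(30.37) = 60.74
  U: 0 + 1(13.99) = 13.99
Total out = 265 mol/s; y_U = 13.99 / 265 = 0.05281.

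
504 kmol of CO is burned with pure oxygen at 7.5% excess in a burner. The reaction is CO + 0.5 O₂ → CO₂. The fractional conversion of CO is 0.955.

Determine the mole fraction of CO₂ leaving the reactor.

Stoichiometric O₂ = 0.5 × 504 = 252 kmol; O₂ fed = 252 × 1.075 = 270.9 kmol.
Fuel reacted = 0.955 × 504 → ξ = 481.3 kmol.
Outlet (n = n₀ + ν ξ):
  CO: 504 − 1(481.3) = 22.68
  O₂: 270.9 − 0.5(481.3) = 30.24
  CO₂: 0 + 1(481.3) = 481.3
Total out = 534.2 kmol; y_CO₂ = 481.3 / 534.2 = 0.9009.

0.901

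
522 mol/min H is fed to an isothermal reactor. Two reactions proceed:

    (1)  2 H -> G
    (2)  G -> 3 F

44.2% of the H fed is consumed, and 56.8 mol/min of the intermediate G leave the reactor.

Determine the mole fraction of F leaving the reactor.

0.335

Conversion of H: H consumed = 2ξ₁ = 0.442 × 522 → ξ₁ = 115.4 mol/min.
G balance: n_G = 0 + 1ξ₁ − 1ξ₂ = 56.8 → ξ₂ = (1·115.4 − 56.8)/1 = 58.56 mol/min.
Outlet amounts (n = n₀ + Σ ν·ξ):
  H: 522 − 2(115.4) = 291.3
  G: 0 + 1(115.4) − 1(58.56) = 56.8
  F: 0 + 3(58.56) = 175.7
Total out = 523.8 mol/min; y_F = 175.7 / 523.8 = 0.3354.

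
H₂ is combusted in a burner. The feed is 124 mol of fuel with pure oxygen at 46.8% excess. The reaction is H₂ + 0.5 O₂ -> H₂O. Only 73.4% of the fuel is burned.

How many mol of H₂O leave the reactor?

Stoichiometric O₂ = 0.5 × 124 = 62 mol; O₂ fed = 62 × 1.468 = 91.02 mol.
Fuel reacted = 0.734 × 124 → ξ = 91.02 mol.
Outlet (n = n₀ + ν ξ):
  H₂: 124 − 1(91.02) = 32.98
  O₂: 91.02 − 0.5(91.02) = 45.51
  H₂O: 0 + 1(91.02) = 91.02

91 mol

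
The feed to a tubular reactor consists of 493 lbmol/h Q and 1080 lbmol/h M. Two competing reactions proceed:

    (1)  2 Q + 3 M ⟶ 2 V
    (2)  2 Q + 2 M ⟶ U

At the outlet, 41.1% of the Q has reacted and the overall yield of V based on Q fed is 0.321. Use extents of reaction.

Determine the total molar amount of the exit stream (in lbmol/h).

1270 lbmol/h

Yield of V: 2ξ₁ / 493 = 0.321 → ξ₁ = 79.13 lbmol/h.
Conversion of Q: 2ξ₁ + 2ξ₂ = 0.411 × 493 = 202.6 → ξ₂ = 22.18 lbmol/h.
Outlet amounts (n = n₀ + Σ ν·ξ):
  Q: 493 − 2(79.13) − 2(22.18) = 290.4
  M: 1080 − 3(79.13) − 2(22.18) = 798.3
  V: 0 + 2(79.13) = 158.3
  U: 0 + 1(22.18) = 22.18
Total out = 290.4 + 798.3 + 158.3 + 22.18 = 1269 lbmol/h.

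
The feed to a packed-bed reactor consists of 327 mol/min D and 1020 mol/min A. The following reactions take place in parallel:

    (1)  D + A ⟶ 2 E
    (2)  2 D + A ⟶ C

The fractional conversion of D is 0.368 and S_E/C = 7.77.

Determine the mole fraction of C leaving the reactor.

Conversion of D: D consumed = 0.368 × 327 = 120.3 mol/min = 1ξ₁ + 2ξ₂.
Selectivity: 2ξ₁ / (1ξ₂) = 7.77 → ξ₁ = 3.885 ξ₂.
Substitute: (1·3.885 + 2) ξ₂ = 120.3 → ξ₂ = 20.45 mol/min, ξ₁ = 79.44 mol/min.
Outlet amounts (n = n₀ + Σ ν·ξ):
  D: 327 − 1(79.44) − 2(20.45) = 206.7
  A: 1020 − 1(79.44) − 1(20.45) = 920.1
  E: 0 + 2(79.44) = 158.9
  C: 0 + 1(20.45) = 20.45
Total out = 1306 mol/min; y_C = 20.45 / 1306 = 0.01566.

0.0157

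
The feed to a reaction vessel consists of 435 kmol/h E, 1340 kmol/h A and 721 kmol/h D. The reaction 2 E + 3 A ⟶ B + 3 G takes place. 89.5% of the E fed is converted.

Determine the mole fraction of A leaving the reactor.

E reacted = 0.895 × 435 = 389.3 kmol/h; ν_E = −2, so ξ = 389.3/2 = 194.7 kmol/h.
Outlet amounts (n = n₀ + ν ξ):
  E: 435 − 2(194.7) = 45.68
  A: 1340 − 3(194.7) = 756
  B: 0 + 1(194.7) = 194.7
  G: 0 + 3(194.7) = 584
  D: 721 (inert)
Total out = 2301 kmol/h; y_A = 756 / 2301 = 0.3285.

0.329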